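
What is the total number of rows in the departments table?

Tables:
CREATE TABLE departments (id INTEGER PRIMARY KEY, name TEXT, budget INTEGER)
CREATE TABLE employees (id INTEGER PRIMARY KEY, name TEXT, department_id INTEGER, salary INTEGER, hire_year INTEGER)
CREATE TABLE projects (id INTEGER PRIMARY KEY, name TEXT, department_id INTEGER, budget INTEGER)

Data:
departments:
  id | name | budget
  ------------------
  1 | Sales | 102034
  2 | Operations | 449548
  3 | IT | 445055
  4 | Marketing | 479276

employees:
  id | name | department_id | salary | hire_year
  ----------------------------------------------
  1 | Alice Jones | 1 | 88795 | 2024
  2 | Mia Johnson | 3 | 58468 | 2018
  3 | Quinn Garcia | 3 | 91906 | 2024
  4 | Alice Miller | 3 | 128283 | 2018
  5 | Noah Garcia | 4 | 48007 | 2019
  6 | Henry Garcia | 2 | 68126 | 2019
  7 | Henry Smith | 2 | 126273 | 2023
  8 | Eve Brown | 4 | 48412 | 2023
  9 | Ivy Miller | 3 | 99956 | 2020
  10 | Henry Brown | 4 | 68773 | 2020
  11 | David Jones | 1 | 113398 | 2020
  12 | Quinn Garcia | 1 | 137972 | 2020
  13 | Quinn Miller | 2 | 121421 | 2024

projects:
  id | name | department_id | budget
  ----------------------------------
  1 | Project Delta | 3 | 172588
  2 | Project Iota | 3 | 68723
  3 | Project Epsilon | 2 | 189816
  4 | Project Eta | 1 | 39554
SELECT COUNT(*) FROM departments

Execution result:
4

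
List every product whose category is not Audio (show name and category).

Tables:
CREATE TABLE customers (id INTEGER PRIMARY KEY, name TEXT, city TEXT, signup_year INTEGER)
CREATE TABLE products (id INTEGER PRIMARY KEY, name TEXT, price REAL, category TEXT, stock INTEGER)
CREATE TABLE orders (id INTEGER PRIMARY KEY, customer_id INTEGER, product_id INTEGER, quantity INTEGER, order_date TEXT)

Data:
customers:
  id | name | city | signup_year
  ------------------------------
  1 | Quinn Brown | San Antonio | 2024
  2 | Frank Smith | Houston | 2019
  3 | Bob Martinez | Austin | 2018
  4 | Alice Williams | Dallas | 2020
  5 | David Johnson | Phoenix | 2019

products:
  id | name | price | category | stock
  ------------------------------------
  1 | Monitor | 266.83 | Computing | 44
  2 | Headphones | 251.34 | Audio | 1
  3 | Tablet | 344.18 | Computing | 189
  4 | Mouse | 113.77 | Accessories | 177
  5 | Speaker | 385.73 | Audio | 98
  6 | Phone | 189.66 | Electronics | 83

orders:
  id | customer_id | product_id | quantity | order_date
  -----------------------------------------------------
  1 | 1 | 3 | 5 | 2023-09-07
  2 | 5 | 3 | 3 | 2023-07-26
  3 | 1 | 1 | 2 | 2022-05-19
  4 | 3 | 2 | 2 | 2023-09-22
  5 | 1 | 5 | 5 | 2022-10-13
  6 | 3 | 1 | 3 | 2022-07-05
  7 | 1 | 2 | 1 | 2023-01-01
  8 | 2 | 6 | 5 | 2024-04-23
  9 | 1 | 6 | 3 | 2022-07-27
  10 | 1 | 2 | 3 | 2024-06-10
SELECT name, category FROM products WHERE category <> 'Audio'

Execution result:
name | category
Monitor | Computing
Tablet | Computing
Mouse | Accessories
Phone | Electronics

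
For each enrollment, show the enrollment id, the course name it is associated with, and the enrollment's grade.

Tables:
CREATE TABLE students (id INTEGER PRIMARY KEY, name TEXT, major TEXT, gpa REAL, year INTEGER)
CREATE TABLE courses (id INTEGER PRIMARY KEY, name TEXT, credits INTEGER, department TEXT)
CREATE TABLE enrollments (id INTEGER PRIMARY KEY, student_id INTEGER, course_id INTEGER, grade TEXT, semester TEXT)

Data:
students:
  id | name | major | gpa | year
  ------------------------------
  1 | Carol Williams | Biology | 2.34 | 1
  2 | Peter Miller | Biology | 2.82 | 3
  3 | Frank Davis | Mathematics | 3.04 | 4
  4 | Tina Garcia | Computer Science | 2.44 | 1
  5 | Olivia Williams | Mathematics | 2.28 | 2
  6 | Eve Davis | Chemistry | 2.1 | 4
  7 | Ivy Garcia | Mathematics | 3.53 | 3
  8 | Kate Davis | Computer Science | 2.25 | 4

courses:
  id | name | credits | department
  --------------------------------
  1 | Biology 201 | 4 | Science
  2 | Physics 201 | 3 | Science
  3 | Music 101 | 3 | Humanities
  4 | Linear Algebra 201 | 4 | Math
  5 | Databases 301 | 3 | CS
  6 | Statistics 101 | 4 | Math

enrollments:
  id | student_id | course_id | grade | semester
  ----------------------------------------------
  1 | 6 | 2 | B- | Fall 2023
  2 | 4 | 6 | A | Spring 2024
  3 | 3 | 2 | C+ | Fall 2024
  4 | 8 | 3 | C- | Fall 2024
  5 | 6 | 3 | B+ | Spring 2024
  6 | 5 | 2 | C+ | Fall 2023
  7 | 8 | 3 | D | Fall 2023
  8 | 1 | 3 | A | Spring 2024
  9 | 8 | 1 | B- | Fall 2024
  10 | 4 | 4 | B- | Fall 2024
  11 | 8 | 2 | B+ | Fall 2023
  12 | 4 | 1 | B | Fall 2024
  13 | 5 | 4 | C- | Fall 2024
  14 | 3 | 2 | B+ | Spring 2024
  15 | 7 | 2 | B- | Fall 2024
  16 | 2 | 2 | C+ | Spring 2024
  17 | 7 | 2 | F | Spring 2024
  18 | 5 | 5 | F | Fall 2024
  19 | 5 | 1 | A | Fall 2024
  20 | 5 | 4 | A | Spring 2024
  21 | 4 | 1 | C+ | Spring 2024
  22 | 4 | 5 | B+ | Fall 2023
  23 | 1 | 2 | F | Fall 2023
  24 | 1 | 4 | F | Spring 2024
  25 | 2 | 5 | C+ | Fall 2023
SELECT c.id, p.name AS course, c.grade FROM enrollments c JOIN courses p ON c.course_id = p.id

Execution result:
id | course | grade
1 | Physics 201 | B-
2 | Statistics 101 | A
3 | Physics 201 | C+
4 | Music 101 | C-
5 | Music 101 | B+
6 | Physics 201 | C+
7 | Music 101 | D
8 | Music 101 | A
9 | Biology 201 | B-
10 | Linear Algebra 201 | B-
11 | Physics 201 | B+
12 | Biology 201 | B
13 | Linear Algebra 201 | C-
14 | Physics 201 | B+
15 | Physics 201 | B-
16 | Physics 201 | C+
17 | Physics 201 | F
18 | Databases 301 | F
19 | Biology 201 | A
20 | Linear Algebra 201 | A
21 | Biology 201 | C+
22 | Databases 301 | B+
23 | Physics 201 | F
24 | Linear Algebra 201 | F
25 | Databases 301 | C+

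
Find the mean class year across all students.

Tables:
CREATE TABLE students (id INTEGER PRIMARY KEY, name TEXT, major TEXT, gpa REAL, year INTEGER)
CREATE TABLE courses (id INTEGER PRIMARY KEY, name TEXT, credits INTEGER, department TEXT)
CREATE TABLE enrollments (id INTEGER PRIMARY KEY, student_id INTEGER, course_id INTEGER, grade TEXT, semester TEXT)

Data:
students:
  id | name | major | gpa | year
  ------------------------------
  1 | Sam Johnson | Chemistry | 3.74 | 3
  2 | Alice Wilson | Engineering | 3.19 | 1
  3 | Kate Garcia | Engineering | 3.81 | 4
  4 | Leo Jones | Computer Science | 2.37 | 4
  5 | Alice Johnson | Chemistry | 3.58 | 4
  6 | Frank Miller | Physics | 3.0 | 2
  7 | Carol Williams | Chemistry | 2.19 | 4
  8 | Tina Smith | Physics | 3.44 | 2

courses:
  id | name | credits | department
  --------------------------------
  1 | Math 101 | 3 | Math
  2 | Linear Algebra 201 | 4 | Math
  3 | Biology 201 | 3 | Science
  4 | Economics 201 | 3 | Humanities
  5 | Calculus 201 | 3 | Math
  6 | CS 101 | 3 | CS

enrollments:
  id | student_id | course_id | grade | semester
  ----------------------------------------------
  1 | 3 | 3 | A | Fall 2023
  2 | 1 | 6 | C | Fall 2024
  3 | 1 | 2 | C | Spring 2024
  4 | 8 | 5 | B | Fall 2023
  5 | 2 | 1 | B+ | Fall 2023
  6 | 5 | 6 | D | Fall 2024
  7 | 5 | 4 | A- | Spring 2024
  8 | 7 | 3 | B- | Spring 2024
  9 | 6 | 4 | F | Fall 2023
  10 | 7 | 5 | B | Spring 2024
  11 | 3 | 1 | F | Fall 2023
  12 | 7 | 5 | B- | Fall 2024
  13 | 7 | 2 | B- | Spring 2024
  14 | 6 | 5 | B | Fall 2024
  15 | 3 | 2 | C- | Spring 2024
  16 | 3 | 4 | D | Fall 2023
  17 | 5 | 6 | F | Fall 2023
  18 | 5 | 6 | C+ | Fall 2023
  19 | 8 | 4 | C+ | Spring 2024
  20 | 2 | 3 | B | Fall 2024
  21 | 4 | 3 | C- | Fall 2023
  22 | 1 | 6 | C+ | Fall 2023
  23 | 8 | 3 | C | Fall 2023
SELECT AVG(year) FROM students

Execution result:
3.00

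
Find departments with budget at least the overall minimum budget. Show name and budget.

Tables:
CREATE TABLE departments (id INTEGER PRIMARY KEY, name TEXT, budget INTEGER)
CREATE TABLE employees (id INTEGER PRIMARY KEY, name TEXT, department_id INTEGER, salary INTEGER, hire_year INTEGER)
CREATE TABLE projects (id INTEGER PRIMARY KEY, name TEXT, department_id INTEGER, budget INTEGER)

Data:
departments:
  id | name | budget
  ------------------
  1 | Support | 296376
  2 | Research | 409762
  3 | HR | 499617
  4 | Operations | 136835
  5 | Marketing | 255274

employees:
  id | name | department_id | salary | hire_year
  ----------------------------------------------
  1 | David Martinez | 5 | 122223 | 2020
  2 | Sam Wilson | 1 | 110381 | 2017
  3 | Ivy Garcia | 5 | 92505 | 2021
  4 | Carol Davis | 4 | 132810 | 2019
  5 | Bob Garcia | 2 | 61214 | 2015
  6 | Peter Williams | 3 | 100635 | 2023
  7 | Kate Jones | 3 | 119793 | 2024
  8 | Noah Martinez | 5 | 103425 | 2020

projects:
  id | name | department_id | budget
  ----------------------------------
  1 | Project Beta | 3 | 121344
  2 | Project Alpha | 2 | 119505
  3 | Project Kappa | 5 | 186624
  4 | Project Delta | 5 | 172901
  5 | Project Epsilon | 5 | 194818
SELECT name, budget FROM departments WHERE budget >= (SELECT MIN(budget) FROM departments)

Execution result:
name | budget
Support | 296376
Research | 409762
HR | 499617
Operations | 136835
Marketing | 255274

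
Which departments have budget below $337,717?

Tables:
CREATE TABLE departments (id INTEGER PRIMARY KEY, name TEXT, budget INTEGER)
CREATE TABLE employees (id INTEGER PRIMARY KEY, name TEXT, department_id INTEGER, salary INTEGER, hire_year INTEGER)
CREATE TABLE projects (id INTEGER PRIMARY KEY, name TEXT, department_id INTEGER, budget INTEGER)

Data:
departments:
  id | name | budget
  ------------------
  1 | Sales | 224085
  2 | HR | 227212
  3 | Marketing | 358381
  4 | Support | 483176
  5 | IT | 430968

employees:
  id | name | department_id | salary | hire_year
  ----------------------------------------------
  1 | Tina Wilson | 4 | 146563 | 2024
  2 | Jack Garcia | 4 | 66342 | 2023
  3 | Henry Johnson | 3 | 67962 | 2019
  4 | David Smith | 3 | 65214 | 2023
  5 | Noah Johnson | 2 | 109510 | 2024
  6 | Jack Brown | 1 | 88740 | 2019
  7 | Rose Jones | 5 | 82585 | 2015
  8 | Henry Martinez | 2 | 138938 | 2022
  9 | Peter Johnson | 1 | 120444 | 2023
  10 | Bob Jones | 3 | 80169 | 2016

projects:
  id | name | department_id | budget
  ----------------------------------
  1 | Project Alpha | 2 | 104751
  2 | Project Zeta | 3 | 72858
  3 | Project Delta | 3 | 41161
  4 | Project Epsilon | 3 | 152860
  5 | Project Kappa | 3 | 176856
SELECT name, budget FROM departments WHERE budget < 337717

Execution result:
name | budget
Sales | 224085
HR | 227212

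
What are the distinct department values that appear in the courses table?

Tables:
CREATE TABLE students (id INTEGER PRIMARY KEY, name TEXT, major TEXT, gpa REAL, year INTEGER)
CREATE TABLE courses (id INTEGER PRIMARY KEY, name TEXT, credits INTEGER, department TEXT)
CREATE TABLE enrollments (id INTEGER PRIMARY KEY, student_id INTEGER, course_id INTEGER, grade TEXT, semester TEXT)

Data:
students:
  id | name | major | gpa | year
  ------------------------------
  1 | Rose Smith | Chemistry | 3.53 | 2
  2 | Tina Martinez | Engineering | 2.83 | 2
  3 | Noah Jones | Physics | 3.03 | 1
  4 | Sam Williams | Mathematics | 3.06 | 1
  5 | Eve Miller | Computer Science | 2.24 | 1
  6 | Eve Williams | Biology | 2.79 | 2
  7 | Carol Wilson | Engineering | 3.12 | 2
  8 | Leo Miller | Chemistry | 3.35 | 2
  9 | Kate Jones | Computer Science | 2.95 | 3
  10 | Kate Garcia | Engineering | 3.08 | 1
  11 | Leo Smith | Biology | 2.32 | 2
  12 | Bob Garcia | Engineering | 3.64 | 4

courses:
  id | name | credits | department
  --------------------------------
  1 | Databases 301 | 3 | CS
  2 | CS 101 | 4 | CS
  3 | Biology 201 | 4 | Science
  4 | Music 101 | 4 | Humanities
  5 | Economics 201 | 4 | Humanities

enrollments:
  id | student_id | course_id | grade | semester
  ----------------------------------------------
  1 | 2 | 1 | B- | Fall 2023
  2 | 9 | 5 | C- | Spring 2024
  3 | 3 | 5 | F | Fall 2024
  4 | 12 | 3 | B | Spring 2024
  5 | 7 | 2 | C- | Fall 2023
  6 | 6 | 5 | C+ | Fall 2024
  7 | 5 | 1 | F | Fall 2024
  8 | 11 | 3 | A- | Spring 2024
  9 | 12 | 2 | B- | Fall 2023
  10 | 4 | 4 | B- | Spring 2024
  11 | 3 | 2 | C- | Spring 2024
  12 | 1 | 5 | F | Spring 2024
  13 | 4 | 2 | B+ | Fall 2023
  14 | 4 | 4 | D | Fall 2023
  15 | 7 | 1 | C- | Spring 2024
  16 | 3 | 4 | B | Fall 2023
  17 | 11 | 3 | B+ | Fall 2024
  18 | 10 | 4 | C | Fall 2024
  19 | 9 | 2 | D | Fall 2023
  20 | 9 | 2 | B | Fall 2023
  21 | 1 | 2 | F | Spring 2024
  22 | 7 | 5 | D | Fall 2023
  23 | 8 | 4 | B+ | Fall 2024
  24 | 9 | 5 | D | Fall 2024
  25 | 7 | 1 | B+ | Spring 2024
SELECT DISTINCT department FROM courses

Execution result:
department
CS
Science
Humanities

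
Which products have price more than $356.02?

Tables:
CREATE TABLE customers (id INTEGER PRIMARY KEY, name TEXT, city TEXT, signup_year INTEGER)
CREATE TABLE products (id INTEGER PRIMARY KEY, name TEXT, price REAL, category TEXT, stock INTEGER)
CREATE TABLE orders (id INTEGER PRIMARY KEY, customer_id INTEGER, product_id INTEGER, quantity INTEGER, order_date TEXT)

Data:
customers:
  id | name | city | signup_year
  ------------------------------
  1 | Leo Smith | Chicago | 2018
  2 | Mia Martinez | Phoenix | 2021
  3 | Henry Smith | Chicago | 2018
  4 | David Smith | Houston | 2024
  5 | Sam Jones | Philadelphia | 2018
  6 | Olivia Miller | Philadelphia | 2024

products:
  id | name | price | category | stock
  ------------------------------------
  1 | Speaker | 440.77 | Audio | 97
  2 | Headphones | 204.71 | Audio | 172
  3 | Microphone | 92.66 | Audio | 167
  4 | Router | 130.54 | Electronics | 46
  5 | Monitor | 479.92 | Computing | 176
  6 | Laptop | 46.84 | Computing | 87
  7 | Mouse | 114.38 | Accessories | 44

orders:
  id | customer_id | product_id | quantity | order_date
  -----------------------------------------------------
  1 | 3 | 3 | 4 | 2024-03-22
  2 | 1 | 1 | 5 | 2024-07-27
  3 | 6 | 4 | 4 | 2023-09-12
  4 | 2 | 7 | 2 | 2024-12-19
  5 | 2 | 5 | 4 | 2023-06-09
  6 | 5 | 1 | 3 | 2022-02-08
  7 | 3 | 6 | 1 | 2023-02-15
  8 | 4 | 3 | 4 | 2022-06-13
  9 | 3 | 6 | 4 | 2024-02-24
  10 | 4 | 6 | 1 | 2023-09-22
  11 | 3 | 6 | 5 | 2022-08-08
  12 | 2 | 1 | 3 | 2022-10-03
SELECT name, price FROM products WHERE price > 356.02

Execution result:
name | price
Speaker | 440.77
Monitor | 479.92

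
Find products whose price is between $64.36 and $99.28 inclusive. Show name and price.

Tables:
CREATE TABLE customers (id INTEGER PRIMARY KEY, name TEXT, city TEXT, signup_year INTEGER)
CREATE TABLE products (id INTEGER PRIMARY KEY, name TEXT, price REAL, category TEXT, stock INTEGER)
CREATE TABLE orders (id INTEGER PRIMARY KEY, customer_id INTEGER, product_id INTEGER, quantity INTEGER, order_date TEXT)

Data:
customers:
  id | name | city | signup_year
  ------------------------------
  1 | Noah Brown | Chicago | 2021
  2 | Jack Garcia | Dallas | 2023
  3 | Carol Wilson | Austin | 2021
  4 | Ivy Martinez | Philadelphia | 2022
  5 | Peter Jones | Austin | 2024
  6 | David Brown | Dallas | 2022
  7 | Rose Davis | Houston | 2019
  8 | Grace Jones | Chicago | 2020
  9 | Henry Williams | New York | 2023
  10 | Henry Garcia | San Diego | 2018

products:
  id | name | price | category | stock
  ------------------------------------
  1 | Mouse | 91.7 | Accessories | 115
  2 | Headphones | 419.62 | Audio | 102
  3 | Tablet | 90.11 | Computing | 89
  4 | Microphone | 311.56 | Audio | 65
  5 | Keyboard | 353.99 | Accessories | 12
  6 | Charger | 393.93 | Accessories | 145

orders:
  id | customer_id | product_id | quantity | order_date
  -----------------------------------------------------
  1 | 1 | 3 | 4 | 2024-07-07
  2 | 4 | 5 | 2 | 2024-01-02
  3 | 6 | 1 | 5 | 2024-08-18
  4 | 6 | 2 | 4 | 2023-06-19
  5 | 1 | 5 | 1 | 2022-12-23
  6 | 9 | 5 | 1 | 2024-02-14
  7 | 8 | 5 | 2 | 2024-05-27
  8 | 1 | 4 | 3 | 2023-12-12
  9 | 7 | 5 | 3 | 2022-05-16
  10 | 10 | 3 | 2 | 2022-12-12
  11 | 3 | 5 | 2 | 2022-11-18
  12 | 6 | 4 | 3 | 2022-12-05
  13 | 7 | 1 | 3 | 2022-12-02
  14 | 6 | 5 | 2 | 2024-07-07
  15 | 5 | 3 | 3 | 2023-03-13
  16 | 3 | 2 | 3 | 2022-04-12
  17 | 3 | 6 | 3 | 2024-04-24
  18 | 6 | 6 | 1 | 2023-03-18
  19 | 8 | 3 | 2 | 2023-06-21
SELECT name, price FROM products WHERE price BETWEEN 64.36 AND 99.28

Execution result:
name | price
Mouse | 91.70
Tablet | 90.11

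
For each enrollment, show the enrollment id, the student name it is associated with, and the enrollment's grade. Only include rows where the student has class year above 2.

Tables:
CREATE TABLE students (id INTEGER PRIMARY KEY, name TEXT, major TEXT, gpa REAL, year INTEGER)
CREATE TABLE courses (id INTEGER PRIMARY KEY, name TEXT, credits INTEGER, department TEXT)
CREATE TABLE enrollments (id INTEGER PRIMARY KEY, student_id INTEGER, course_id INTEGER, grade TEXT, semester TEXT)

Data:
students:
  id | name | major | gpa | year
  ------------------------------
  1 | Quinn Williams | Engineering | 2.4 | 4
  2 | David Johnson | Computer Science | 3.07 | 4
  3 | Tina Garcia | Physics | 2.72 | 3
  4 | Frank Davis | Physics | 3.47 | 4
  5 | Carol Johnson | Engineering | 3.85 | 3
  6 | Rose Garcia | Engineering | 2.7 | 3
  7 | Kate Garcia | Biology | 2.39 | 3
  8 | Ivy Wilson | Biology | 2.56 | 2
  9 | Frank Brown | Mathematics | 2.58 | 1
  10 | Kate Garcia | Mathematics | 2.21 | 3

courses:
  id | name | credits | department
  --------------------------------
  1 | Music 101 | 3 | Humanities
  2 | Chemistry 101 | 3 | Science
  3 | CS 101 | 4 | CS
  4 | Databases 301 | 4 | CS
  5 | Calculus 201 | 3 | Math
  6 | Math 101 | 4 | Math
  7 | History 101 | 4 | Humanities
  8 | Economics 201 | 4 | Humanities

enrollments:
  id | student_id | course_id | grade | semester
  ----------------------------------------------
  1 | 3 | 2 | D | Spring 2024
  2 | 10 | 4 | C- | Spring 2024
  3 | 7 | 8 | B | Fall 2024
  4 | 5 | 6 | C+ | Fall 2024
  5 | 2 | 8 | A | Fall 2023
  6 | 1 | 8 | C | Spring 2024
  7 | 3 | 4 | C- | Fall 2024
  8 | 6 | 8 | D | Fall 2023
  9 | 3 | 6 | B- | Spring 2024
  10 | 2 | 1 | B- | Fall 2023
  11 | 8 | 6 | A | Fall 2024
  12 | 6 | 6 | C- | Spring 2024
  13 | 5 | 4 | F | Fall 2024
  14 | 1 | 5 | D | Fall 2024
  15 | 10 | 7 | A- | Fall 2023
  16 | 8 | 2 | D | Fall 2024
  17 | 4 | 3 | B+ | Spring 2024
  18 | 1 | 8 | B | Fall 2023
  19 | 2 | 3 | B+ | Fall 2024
SELECT c.id, p.name AS student, c.grade FROM enrollments c JOIN students p ON c.student_id = p.id WHERE p.year > 2

Execution result:
id | student | grade
1 | Tina Garcia | D
2 | Kate Garcia | C-
3 | Kate Garcia | B
4 | Carol Johnson | C+
5 | David Johnson | A
6 | Quinn Williams | C
7 | Tina Garcia | C-
8 | Rose Garcia | D
9 | Tina Garcia | B-
10 | David Johnson | B-
12 | Rose Garcia | C-
13 | Carol Johnson | F
14 | Quinn Williams | D
15 | Kate Garcia | A-
17 | Frank Davis | B+
18 | Quinn Williams | B
19 | David Johnson | B+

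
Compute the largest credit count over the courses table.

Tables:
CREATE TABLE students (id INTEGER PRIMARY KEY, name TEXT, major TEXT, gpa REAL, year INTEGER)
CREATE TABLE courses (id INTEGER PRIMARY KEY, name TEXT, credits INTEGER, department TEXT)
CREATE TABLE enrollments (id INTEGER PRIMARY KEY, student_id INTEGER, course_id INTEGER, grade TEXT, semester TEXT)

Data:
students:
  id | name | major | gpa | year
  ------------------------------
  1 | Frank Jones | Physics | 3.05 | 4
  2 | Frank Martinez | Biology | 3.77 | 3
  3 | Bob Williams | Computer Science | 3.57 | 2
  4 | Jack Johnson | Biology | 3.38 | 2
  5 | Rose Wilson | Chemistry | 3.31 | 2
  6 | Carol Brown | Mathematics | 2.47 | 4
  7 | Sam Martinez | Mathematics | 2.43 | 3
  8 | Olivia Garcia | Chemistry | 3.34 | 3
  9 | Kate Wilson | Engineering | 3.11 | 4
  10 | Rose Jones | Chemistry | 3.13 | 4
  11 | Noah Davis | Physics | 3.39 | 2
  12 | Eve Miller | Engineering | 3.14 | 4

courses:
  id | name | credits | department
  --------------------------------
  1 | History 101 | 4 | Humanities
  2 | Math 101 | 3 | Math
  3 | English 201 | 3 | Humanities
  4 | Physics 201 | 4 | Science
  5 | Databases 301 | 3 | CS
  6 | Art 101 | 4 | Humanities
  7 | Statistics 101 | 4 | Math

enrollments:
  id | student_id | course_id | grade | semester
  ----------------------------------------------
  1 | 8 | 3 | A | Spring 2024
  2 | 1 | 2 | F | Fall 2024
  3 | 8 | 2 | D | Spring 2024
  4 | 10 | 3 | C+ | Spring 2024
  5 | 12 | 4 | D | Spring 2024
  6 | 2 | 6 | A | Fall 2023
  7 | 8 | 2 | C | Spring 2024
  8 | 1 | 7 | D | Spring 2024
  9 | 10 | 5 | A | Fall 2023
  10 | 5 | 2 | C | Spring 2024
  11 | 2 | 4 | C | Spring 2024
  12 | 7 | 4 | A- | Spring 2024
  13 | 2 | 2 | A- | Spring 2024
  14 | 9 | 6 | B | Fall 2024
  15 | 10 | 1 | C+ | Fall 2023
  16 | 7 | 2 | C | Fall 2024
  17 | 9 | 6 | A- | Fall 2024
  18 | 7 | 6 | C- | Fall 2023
SELECT MAX(credits) FROM courses

Execution result:
4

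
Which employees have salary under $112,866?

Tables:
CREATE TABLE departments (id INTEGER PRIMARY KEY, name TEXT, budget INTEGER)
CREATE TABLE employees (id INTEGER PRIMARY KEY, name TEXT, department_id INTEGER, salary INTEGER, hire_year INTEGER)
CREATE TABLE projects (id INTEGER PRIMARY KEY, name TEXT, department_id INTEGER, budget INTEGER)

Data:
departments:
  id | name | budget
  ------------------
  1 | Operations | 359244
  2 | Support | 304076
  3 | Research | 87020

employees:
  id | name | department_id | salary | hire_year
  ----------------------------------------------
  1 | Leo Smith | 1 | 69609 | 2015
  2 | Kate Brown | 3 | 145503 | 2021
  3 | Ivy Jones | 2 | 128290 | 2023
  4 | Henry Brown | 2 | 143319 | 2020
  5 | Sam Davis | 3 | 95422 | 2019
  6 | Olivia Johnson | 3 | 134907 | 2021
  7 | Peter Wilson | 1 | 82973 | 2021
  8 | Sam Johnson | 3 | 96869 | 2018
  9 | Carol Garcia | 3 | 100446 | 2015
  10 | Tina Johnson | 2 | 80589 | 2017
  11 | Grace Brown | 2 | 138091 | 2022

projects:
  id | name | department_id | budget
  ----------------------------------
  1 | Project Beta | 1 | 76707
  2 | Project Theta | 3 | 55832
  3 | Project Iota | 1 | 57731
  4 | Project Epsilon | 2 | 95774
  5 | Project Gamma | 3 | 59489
SELECT name, salary FROM employees WHERE salary < 112866

Execution result:
name | salary
Leo Smith | 69609
Sam Davis | 95422
Peter Wilson | 82973
Sam Johnson | 96869
Carol Garcia | 100446
Tina Johnson | 80589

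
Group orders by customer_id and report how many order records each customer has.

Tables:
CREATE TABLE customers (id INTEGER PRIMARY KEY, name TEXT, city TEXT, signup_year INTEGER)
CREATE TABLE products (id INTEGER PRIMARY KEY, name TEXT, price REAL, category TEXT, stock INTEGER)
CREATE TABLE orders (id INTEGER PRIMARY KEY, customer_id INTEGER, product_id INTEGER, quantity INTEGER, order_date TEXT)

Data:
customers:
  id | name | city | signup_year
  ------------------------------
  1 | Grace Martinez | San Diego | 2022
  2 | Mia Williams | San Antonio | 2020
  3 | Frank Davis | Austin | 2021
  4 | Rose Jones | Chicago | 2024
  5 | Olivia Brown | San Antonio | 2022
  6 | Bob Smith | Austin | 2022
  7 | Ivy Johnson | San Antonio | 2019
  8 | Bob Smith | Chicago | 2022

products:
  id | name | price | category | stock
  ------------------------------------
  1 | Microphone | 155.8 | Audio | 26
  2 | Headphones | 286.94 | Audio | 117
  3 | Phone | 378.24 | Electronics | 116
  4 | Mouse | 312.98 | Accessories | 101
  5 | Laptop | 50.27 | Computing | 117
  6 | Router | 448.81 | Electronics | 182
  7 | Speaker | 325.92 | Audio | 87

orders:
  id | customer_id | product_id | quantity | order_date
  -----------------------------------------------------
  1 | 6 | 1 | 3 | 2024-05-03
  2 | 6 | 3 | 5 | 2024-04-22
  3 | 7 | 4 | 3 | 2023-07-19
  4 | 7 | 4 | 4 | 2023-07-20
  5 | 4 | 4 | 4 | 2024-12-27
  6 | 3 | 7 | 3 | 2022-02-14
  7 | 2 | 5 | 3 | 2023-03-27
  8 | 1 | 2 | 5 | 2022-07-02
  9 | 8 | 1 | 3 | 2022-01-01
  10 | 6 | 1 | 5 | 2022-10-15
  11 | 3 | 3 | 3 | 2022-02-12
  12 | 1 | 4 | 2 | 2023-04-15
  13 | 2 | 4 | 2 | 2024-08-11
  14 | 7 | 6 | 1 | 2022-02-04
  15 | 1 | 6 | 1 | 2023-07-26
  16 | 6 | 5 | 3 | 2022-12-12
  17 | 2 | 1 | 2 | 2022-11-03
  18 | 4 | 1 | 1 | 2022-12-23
SELECT customer_id, COUNT(*) AS order_count FROM orders GROUP BY customer_id

Execution result:
customer_id | order_count
1 | 3
2 | 3
3 | 2
4 | 2
6 | 4
7 | 3
8 | 1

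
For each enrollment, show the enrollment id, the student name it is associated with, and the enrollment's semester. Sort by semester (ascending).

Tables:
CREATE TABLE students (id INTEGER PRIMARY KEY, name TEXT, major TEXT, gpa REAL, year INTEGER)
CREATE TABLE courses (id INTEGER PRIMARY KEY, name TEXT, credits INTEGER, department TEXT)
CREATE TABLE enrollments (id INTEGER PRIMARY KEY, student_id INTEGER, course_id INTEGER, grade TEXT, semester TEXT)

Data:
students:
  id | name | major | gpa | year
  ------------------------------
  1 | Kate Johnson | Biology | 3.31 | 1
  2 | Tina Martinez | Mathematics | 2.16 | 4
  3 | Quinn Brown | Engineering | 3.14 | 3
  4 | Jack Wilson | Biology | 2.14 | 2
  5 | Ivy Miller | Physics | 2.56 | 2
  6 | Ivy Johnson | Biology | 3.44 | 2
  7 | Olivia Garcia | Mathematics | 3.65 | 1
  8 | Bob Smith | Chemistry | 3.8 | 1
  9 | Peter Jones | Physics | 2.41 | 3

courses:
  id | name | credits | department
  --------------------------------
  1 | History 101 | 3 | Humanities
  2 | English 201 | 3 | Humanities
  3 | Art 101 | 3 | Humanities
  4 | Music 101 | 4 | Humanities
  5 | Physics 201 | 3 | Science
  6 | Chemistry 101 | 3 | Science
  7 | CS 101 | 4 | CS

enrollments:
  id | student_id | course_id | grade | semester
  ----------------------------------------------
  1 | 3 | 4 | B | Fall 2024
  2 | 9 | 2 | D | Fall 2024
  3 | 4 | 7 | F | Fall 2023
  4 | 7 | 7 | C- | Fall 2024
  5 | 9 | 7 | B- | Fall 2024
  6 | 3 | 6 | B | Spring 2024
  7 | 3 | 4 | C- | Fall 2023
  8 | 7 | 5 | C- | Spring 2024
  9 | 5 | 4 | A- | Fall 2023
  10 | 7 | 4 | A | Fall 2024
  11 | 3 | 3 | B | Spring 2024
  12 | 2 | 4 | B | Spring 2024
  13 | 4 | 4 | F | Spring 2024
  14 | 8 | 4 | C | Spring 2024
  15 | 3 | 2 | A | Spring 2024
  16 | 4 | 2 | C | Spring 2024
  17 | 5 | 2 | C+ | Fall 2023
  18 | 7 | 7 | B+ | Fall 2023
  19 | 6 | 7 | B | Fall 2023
SELECT c.id, p.name AS student, c.semester FROM enrollments c JOIN students p ON c.student_id = p.id ORDER BY c.semester ASC

Execution result:
id | student | semester
3 | Jack Wilson | Fall 2023
7 | Quinn Brown | Fall 2023
9 | Ivy Miller | Fall 2023
17 | Ivy Miller | Fall 2023
18 | Olivia Garcia | Fall 2023
19 | Ivy Johnson | Fall 2023
1 | Quinn Brown | Fall 2024
2 | Peter Jones | Fall 2024
4 | Olivia Garcia | Fall 2024
5 | Peter Jones | Fall 2024
10 | Olivia Garcia | Fall 2024
6 | Quinn Brown | Spring 2024
8 | Olivia Garcia | Spring 2024
11 | Quinn Brown | Spring 2024
12 | Tina Martinez | Spring 2024
13 | Jack Wilson | Spring 2024
14 | Bob Smith | Spring 2024
15 | Quinn Brown | Spring 2024
16 | Jack Wilson | Spring 2024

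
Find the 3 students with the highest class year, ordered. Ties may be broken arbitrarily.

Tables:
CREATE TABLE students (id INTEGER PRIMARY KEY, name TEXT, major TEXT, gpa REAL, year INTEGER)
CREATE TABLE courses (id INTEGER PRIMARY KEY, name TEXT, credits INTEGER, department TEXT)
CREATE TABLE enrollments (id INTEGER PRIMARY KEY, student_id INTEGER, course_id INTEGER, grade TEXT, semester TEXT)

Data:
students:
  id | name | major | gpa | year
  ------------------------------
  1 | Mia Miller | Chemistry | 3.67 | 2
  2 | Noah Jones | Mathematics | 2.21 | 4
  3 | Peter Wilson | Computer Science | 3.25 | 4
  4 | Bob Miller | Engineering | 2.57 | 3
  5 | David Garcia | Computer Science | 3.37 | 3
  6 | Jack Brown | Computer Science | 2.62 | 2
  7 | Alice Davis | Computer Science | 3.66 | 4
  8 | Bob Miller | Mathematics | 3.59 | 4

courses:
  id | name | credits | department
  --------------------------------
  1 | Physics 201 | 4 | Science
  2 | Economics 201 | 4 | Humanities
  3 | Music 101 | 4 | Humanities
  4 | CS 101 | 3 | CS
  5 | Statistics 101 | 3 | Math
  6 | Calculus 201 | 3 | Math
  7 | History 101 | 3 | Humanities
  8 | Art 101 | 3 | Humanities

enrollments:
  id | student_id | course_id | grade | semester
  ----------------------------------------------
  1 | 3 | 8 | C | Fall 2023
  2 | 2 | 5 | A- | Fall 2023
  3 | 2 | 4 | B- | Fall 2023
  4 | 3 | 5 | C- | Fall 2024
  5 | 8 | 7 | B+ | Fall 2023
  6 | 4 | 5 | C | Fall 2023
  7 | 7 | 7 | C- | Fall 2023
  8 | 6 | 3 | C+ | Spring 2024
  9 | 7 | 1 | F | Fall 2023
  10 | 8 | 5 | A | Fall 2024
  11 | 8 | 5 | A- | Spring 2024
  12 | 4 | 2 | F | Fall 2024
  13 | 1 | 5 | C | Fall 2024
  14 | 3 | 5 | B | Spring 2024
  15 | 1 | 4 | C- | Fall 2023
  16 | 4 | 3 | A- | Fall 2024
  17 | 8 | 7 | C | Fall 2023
SELECT name, year FROM students ORDER BY year DESC LIMIT 3

Execution result:
name | year
Noah Jones | 4
Peter Wilson | 4
Alice Davis | 4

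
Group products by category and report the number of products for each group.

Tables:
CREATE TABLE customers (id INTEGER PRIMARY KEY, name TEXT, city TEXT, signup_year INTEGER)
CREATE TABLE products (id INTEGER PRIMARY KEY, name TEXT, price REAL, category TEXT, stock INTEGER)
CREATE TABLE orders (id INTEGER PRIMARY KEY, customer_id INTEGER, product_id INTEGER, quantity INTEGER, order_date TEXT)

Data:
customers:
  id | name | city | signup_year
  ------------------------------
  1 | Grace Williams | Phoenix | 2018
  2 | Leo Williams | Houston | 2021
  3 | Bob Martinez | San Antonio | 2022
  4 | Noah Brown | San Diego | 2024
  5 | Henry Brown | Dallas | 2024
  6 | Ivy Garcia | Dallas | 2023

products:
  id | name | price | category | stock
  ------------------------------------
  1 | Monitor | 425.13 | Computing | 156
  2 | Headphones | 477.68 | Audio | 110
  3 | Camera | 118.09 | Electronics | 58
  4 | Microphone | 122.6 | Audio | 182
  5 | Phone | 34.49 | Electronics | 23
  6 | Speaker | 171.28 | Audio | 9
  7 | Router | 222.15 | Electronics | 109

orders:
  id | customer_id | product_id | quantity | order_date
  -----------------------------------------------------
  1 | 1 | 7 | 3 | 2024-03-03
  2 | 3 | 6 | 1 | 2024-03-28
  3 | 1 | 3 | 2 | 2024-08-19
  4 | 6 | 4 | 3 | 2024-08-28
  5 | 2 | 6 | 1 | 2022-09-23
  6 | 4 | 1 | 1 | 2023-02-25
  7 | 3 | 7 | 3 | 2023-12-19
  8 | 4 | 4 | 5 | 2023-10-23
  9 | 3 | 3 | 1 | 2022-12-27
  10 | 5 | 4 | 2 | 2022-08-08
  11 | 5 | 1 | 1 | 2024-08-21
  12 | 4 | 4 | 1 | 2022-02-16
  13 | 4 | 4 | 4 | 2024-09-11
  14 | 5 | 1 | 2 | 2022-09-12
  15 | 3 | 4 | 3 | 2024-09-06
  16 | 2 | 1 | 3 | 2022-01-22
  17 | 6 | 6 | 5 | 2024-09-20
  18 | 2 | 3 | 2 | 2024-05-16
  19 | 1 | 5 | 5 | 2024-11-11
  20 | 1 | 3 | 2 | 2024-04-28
SELECT category, COUNT(*) AS n FROM products GROUP BY category

Execution result:
category | n
Audio | 3
Computing | 1
Electronics | 3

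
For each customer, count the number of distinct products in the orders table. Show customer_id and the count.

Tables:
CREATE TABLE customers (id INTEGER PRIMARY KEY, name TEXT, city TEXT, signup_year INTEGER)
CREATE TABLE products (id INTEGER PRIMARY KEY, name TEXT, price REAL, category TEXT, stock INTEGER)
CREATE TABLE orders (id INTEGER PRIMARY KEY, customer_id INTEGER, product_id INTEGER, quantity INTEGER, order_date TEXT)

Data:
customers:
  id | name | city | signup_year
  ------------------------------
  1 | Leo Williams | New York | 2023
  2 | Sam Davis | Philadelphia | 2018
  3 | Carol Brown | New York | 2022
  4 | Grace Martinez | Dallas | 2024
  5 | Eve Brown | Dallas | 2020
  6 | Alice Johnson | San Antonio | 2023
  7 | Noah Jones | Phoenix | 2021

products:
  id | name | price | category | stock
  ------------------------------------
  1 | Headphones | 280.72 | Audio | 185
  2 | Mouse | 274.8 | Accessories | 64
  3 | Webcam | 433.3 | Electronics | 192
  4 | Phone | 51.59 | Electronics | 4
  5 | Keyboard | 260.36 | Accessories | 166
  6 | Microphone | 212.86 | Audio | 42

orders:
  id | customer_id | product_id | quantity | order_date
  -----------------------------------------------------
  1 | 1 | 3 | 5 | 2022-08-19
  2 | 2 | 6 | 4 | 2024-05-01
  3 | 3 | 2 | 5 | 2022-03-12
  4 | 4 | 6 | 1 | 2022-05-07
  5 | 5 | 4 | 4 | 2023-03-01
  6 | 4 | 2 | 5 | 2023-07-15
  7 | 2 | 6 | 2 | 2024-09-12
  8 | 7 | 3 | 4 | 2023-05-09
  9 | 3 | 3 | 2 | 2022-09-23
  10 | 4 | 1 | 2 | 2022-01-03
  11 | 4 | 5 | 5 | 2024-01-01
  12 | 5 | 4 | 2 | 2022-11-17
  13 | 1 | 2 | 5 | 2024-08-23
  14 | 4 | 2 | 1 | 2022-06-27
SELECT customer_id, COUNT(DISTINCT product_id) AS distinct_product_count FROM orders GROUP BY customer_id

Execution result:
customer_id | distinct_product_count
1 | 2
2 | 1
3 | 2
4 | 4
5 | 1
7 | 1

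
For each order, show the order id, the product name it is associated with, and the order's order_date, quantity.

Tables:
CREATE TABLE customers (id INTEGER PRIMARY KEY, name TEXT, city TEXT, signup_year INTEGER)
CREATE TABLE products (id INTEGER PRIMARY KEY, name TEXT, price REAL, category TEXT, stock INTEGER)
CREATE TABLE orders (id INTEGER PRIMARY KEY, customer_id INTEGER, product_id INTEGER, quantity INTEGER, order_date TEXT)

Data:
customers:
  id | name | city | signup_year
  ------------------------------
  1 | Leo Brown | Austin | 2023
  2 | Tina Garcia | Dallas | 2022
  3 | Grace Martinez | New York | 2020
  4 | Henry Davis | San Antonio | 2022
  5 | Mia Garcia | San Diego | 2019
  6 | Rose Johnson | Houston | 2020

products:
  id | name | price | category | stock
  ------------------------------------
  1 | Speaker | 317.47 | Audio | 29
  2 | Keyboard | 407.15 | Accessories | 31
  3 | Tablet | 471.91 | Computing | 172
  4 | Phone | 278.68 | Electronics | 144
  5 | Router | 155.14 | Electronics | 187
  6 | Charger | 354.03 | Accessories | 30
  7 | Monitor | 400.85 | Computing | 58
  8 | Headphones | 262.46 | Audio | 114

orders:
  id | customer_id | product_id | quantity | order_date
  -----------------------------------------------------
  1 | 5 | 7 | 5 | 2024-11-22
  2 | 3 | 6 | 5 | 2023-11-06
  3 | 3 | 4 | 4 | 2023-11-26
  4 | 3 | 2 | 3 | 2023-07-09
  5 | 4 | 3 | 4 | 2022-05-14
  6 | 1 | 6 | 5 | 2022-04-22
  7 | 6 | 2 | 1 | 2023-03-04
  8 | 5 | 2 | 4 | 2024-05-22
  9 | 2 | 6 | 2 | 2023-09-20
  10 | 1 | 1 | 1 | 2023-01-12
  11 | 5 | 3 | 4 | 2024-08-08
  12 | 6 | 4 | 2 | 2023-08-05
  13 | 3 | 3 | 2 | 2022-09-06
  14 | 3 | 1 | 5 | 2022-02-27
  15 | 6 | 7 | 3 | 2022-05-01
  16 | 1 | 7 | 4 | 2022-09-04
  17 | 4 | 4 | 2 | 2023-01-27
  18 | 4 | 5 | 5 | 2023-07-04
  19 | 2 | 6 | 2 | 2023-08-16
SELECT c.id, p.name AS product, c.order_date, c.quantity FROM orders c JOIN products p ON c.product_id = p.id

Execution result:
id | product | order_date | quantity
1 | Monitor | 2024-11-22 | 5
2 | Charger | 2023-11-06 | 5
3 | Phone | 2023-11-26 | 4
4 | Keyboard | 2023-07-09 | 3
5 | Tablet | 2022-05-14 | 4
6 | Charger | 2022-04-22 | 5
7 | Keyboard | 2023-03-04 | 1
8 | Keyboard | 2024-05-22 | 4
9 | Charger | 2023-09-20 | 2
10 | Speaker | 2023-01-12 | 1
11 | Tablet | 2024-08-08 | 4
12 | Phone | 2023-08-05 | 2
13 | Tablet | 2022-09-06 | 2
14 | Speaker | 2022-02-27 | 5
15 | Monitor | 2022-05-01 | 3
16 | Monitor | 2022-09-04 | 4
17 | Phone | 2023-01-27 | 2
18 | Router | 2023-07-04 | 5
19 | Charger | 2023-08-16 | 2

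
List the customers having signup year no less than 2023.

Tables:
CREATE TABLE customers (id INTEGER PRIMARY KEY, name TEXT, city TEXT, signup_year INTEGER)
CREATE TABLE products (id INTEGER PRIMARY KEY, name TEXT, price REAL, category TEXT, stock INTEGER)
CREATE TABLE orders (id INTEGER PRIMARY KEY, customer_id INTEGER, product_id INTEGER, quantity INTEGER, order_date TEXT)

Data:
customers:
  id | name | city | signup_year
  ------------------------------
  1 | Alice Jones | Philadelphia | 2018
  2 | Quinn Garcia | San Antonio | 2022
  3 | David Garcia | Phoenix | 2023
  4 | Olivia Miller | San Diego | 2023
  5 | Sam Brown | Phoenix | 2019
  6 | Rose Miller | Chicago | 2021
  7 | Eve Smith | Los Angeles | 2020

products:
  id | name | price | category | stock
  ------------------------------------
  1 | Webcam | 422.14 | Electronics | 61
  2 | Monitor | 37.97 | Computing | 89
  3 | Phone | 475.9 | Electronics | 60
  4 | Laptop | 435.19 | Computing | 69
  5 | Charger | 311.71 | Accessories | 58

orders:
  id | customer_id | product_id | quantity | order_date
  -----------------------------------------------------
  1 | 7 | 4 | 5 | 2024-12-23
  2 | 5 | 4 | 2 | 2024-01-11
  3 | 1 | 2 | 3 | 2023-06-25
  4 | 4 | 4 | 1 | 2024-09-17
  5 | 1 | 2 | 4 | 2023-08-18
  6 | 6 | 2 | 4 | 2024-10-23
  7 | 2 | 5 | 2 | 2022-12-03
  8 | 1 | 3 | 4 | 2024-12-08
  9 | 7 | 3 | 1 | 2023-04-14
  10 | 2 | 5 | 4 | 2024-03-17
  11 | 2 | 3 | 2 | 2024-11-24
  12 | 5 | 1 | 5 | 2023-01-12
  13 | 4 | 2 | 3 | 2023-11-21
SELECT name, signup_year FROM customers WHERE signup_year >= 2023

Execution result:
name | signup_year
David Garcia | 2023
Olivia Miller | 2023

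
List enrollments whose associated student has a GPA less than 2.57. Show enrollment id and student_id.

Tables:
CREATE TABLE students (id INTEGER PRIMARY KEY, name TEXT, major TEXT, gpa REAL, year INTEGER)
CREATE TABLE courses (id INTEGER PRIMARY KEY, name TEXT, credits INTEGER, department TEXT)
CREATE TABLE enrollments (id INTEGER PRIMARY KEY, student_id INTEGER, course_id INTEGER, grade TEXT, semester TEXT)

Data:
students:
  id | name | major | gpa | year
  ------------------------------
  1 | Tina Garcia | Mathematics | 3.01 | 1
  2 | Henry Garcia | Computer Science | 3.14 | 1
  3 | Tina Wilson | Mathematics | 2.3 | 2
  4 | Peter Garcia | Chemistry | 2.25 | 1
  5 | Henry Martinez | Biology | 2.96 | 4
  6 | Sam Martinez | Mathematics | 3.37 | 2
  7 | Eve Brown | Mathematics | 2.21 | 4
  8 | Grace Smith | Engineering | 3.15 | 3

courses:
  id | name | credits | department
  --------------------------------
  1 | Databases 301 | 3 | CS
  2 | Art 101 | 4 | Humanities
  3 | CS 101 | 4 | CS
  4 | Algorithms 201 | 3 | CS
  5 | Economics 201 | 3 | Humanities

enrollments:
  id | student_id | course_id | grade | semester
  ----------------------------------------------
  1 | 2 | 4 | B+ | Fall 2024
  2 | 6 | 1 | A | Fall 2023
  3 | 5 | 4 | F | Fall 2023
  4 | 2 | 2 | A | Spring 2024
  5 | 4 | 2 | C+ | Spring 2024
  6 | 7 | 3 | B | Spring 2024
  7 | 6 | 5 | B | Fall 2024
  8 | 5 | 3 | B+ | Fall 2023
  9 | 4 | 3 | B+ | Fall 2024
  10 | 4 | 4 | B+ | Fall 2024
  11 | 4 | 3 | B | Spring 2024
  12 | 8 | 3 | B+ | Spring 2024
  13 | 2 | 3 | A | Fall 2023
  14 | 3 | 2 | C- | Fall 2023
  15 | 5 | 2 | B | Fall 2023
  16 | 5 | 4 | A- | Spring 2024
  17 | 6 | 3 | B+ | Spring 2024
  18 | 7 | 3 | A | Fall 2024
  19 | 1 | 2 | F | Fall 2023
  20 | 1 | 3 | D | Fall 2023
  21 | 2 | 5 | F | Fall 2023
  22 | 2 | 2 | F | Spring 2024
SELECT id, student_id FROM enrollments WHERE student_id IN (SELECT id FROM students WHERE gpa < 2.57)

Execution result:
id | student_id
5 | 4
6 | 7
9 | 4
10 | 4
11 | 4
14 | 3
18 | 7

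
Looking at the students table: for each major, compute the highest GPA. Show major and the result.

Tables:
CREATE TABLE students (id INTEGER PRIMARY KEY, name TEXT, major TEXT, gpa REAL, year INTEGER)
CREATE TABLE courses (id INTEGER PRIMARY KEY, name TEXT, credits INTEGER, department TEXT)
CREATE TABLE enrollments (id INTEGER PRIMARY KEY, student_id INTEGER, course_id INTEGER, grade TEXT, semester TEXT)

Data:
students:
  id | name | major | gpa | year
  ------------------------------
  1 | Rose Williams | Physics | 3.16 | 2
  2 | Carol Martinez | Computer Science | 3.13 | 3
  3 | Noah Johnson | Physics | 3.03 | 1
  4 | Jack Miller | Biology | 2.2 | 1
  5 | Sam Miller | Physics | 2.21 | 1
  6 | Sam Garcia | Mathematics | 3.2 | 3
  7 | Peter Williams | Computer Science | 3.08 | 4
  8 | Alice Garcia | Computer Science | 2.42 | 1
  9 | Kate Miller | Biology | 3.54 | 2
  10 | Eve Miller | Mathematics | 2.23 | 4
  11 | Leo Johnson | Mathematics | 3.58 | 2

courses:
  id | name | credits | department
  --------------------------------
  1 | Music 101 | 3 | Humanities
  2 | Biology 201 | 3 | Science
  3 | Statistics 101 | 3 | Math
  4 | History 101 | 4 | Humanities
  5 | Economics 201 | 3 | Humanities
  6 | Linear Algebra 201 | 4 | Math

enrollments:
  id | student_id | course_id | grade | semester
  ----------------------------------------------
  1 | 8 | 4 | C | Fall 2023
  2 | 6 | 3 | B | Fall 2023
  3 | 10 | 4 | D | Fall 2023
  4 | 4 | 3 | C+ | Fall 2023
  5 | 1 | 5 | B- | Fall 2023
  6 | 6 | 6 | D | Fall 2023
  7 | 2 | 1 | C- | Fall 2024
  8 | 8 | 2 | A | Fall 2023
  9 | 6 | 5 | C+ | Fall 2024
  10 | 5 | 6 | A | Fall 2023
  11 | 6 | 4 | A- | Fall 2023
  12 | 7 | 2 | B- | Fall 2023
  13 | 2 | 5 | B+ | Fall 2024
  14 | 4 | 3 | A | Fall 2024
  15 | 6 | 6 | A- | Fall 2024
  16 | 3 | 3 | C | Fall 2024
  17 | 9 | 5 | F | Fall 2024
SELECT major, MAX(gpa) AS max_gpa FROM students GROUP BY major

Execution result:
major | max_gpa
Biology | 3.54
Computer Science | 3.13
Mathematics | 3.58
Physics | 3.16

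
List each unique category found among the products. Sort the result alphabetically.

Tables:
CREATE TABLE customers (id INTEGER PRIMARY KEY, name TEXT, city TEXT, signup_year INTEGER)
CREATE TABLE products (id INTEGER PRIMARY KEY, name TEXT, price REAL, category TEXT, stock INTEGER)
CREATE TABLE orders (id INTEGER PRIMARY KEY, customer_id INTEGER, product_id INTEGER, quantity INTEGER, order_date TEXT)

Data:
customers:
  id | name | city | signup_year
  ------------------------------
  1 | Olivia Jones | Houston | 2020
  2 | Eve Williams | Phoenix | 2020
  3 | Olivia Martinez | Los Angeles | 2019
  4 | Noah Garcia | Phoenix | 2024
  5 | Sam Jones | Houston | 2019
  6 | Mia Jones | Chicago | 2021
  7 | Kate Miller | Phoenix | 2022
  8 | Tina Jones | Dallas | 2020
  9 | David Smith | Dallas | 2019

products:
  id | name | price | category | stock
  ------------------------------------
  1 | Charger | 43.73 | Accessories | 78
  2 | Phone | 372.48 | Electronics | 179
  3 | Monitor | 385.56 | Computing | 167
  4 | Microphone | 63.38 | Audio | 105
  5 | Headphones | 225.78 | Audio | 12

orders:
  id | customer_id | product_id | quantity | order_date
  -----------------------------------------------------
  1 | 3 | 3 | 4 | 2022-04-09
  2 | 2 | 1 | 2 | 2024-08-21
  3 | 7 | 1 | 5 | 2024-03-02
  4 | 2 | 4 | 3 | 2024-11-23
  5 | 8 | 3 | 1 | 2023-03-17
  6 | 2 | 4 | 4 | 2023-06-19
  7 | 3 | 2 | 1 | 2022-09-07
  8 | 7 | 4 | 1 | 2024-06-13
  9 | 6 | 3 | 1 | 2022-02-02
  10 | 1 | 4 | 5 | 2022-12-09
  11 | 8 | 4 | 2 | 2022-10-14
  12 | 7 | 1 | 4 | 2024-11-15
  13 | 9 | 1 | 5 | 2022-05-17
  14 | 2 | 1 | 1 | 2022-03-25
SELECT DISTINCT category FROM products ORDER BY category

Execution result:
category
Accessories
Audio
Computing
Electronics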